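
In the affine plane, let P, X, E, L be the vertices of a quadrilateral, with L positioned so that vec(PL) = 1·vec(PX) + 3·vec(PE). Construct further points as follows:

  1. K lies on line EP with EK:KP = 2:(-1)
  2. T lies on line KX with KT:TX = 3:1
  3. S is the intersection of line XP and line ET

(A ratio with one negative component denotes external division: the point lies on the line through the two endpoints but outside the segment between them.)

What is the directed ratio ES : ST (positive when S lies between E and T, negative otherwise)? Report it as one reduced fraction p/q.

ES:ST = 4

Set P = (0, 0), X = (1, 0), E = (0, 1), L = (1, 3); any affine frame gives the same invariant.
1. K lies on line EP with EK:KP = 2:(-1) ⇒ K = (0, -1)
2. T lies on line KX with KT:TX = 3:1 ⇒ T = (3/4, -1/4)
3. S is the intersection of line XP and line ET ⇒ S = (3/5, 0)
S = E + t·(T−E) with t = 4/5, so ES:ST = t:(1−t) = 4/5:1/5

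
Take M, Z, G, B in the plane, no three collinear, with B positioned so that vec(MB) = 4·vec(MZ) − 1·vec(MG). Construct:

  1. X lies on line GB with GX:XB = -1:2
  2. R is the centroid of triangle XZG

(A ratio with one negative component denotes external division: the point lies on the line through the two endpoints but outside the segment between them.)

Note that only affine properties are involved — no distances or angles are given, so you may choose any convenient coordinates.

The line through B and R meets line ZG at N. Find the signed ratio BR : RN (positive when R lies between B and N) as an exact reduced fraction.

BR:RN = -4

Work in coordinates with M = (0, 0), Z = (1, 0), G = (0, 1), B = (4, -1).
1. X lies on line GB with GX:XB = -1:2 ⇒ X = (-4, 3)
2. R is the centroid of triangle XZG ⇒ R = (-1, 4/3)
line BR meets ZG at N = (1/4, 3/4)
R = B + t·(N−B) with t = 4/3, so BR:RN = 4/3:-1/3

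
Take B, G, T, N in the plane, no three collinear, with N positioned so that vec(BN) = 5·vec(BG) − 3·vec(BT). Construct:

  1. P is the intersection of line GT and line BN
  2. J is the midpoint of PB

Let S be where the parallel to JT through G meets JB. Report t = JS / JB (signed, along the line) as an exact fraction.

Assign B = (0, 0), G = (1, 0), T = (0, 1), N = (5, -3) — the answer is frame-independent, so this choice is without loss of generality.
1. P is the intersection of line GT and line BN ⇒ P = (5/2, -3/2)
2. J is the midpoint of PB ⇒ J = (5/4, -3/4)
through G parallel to JT: direction (-5/4, 7/4); meets JB at S = (7/4, -21/20)
S = J + t·(B−J) with t = -2/5

t = -2/5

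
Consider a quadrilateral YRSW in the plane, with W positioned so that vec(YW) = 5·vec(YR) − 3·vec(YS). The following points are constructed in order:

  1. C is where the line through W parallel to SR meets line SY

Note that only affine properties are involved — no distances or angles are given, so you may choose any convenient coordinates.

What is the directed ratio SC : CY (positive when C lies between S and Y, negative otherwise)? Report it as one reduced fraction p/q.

Set Y = (0, 0), R = (1, 0), S = (0, 1), W = (5, -3); any affine frame gives the same invariant.
1. C is where the line through W parallel to SR meets line SY ⇒ C = (0, 2)
C = S + t·(Y−S) with t = -1, so SC:CY = t:(1−t) = -1:2

SC:CY = -1/2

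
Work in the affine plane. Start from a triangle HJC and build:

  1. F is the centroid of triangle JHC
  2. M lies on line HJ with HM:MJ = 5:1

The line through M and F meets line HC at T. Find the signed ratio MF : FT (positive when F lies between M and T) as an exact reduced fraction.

Work in coordinates with H = (0, 0), J = (1, 0), C = (0, 1).
1. F is the centroid of triangle JHC ⇒ F = (1/3, 1/3)
2. M lies on line HJ with HM:MJ = 5:1 ⇒ M = (5/6, 0)
line MF meets HC at T = (0, 5/9)
F = M + t·(T−M) with t = 3/5, so MF:FT = 3/5:2/5

MF:FT = 3/2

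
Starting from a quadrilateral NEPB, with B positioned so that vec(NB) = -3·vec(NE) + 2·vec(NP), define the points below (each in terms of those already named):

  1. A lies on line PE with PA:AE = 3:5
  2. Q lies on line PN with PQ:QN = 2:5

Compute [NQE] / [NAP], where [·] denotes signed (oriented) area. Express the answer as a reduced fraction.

Assign N = (0, 0), E = (1, 0), P = (0, 1), B = (-3, 2) — the answer is frame-independent, so this choice is without loss of generality.
1. A lies on line PE with PA:AE = 3:5 ⇒ A = (3/8, 5/8)
2. Q lies on line PN with PQ:QN = 2:5 ⇒ Q = (0, 5/7)
2·[NQE] = -5/7, 2·[NAP] = 3/8
[NQE]:[NAP] = -5/7:3/8 = -40/21

[NQE]:[NAP] = -40/21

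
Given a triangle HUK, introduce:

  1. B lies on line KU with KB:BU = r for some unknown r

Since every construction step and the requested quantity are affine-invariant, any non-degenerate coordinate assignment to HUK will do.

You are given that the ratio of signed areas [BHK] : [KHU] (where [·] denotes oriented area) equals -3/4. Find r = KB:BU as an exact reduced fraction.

r = 3

Set H = (0, 0), U = (1, 0), K = (0, 1); any affine frame gives the same invariant.
1. With KB:BU = r, write λ = r/(r+1) so B = K + λ·(U−K); B is affine-linear in λ
Every point depending on B is an affine combination of B and λ-independent points, so each such coordinate is linear in λ; the λ² term in each signed area is a multiple of (U−K)×(U−K) = 0, so 2·[BHK] and 2·[KHU] are each linear in λ. Evaluating at λ=0 and λ=1:
  2·[BHK] = −λ,   2·[KHU] = 1
So [BHK]:[KHU] = (−λ) / (1). Setting this equal to -3/4:
  −λ = -3/4·(1)  ⇒  λ = 3/4
Then r = λ/(1−λ) = (3/4)/(1/4) = 3. Check: with r = 3, B = (3/4, 1/4) and [BHK]:[KHU] = -3/4 as required.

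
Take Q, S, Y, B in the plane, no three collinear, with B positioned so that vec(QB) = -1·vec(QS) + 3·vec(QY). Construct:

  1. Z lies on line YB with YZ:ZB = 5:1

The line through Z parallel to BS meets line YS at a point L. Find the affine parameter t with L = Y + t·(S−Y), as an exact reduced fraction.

Work in coordinates with Q = (0, 0), S = (1, 0), Y = (0, 1), B = (-1, 3).
1. Z lies on line YB with YZ:ZB = 5:1 ⇒ Z = (-5/6, 8/3)
through Z parallel to BS: direction (2, -3); meets YS at L = (5/6, 1/6)
L = Y + t·(S−Y) with t = 5/6

t = 5/6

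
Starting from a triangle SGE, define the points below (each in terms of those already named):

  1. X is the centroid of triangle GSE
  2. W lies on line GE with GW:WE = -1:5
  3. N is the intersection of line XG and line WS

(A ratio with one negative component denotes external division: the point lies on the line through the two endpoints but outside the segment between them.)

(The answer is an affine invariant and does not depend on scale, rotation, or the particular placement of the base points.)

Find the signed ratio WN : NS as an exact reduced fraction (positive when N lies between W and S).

Set S = (0, 0), G = (1, 0), E = (0, 1); any affine frame gives the same invariant.
1. X is the centroid of triangle GSE ⇒ X = (1/3, 1/3)
2. W lies on line GE with GW:WE = -1:5 ⇒ W = (5/4, -1/4)
3. N is the intersection of line XG and line WS ⇒ N = (5/3, -1/3)
N = W + t·(S−W) with t = -1/3, so WN:NS = t:(1−t) = -1/3:4/3

WN:NS = -1/4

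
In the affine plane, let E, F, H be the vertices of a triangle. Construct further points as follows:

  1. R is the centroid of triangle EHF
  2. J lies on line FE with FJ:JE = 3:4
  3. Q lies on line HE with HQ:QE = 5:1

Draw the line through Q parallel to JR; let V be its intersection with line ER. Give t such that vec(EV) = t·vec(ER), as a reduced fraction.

t = 5/24

Choose coordinates E = (0, 0), F = (1, 0), H = (0, 1).
1. R is the centroid of triangle EHF ⇒ R = (1/3, 1/3)
2. J lies on line FE with FJ:JE = 3:4 ⇒ J = (4/7, 0)
3. Q lies on line HE with HQ:QE = 5:1 ⇒ Q = (0, 1/6)
through Q parallel to JR: direction (-5/21, 1/3); meets ER at V = (5/72, 5/72)
V = E + t·(R−E) with t = 5/24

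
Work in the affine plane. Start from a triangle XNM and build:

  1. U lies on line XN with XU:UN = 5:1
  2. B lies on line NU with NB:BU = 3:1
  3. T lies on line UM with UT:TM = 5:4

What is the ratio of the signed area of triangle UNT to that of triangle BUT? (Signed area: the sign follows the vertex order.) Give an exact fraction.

[UNT]:[BUT] = -4

Choose coordinates X = (0, 0), N = (1, 0), M = (0, 1).
1. U lies on line XN with XU:UN = 5:1 ⇒ U = (5/6, 0)
2. B lies on line NU with NB:BU = 3:1 ⇒ B = (7/8, 0)
3. T lies on line UM with UT:TM = 5:4 ⇒ T = (10/27, 5/9)
2·[UNT] = 5/54, 2·[BUT] = -5/216
[UNT]:[BUT] = 5/54:-5/216 = -4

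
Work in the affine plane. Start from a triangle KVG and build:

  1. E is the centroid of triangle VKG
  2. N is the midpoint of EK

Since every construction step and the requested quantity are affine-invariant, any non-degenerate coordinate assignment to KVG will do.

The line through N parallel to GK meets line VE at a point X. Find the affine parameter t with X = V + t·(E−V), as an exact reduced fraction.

t = 5/4

Assign K = (0, 0), V = (1, 0), G = (0, 1) — the answer is frame-independent, so this choice is without loss of generality.
1. E is the centroid of triangle VKG ⇒ E = (1/3, 1/3)
2. N is the midpoint of EK ⇒ N = (1/6, 1/6)
through N parallel to GK: direction (0, -1); meets VE at X = (1/6, 5/12)
X = V + t·(E−V) with t = 5/4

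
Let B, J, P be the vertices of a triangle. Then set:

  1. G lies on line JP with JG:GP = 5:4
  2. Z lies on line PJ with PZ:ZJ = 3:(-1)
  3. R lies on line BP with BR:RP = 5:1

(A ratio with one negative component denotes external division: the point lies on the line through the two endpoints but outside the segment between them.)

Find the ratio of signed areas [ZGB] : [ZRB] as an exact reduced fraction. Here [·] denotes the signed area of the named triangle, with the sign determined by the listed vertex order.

[ZGB]:[ZRB] = 38/45

Work in coordinates with B = (0, 0), J = (1, 0), P = (0, 1).
1. G lies on line JP with JG:GP = 5:4 ⇒ G = (4/9, 5/9)
2. Z lies on line PJ with PZ:ZJ = 3:(-1) ⇒ Z = (3/2, -1/2)
3. R lies on line BP with BR:RP = 5:1 ⇒ R = (0, 5/6)
2·[ZGB] = 19/18, 2·[ZRB] = 5/4
[ZGB]:[ZRB] = 19/18:5/4 = 38/45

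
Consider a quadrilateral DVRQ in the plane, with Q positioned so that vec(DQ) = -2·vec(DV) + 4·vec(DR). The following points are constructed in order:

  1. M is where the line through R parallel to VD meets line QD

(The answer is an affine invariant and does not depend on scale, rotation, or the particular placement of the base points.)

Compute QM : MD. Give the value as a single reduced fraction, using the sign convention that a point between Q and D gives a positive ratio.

Choose coordinates D = (0, 0), V = (1, 0), R = (0, 1), Q = (-2, 4).
1. M is where the line through R parallel to VD meets line QD ⇒ M = (-1/2, 1)
M = Q + t·(D−Q) with t = 3/4, so QM:MD = t:(1−t) = 3/4:1/4

QM:MD = 3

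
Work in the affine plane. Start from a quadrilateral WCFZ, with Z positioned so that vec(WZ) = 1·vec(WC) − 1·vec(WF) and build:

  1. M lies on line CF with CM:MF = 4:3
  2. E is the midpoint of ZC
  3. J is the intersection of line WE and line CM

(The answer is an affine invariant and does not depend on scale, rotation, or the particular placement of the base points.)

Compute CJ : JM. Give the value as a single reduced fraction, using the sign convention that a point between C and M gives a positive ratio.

CJ:JM = -7/11

Work in coordinates with W = (0, 0), C = (1, 0), F = (0, 1), Z = (1, -1).
1. M lies on line CF with CM:MF = 4:3 ⇒ M = (3/7, 4/7)
2. E is the midpoint of ZC ⇒ E = (1, -1/2)
3. J is the intersection of line WE and line CM ⇒ J = (2, -1)
J = C + t·(M−C) with t = -7/4, so CJ:JM = t:(1−t) = -7/4:11/4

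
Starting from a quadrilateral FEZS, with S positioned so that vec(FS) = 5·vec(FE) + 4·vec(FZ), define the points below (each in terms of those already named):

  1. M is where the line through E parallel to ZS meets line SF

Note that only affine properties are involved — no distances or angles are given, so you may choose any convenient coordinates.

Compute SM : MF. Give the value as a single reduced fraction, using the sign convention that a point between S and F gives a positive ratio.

Work in coordinates with F = (0, 0), E = (1, 0), Z = (0, 1), S = (5, 4).
1. M is where the line through E parallel to ZS meets line SF ⇒ M = (-3, -12/5)
M = S + t·(F−S) with t = 8/5, so SM:MF = t:(1−t) = 8/5:-3/5

SM:MF = -8/3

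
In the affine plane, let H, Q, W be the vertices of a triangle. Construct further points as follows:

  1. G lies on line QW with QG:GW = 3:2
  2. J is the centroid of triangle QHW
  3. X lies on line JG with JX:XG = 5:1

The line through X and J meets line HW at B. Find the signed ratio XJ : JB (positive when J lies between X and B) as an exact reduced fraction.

Set H = (0, 0), Q = (1, 0), W = (0, 1); any affine frame gives the same invariant.
1. G lies on line QW with QG:GW = 3:2 ⇒ G = (2/5, 3/5)
2. J is the centroid of triangle QHW ⇒ J = (1/3, 1/3)
3. X lies on line JG with JX:XG = 5:1 ⇒ X = (7/18, 5/9)
line XJ meets HW at B = (0, -1)
J = X + t·(B−X) with t = 1/7, so XJ:JB = 1/7:6/7

XJ:JB = 1/6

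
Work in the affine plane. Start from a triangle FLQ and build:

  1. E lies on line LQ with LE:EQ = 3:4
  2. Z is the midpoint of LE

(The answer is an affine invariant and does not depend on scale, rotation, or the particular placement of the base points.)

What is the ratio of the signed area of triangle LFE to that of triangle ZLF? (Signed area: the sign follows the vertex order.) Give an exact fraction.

Set F = (0, 0), L = (1, 0), Q = (0, 1); any affine frame gives the same invariant.
1. E lies on line LQ with LE:EQ = 3:4 ⇒ E = (4/7, 3/7)
2. Z is the midpoint of LE ⇒ Z = (11/14, 3/14)
2·[LFE] = -3/7, 2·[ZLF] = -3/14
[LFE]:[ZLF] = -3/7:-3/14 = 2

[LFE]:[ZLF] = 2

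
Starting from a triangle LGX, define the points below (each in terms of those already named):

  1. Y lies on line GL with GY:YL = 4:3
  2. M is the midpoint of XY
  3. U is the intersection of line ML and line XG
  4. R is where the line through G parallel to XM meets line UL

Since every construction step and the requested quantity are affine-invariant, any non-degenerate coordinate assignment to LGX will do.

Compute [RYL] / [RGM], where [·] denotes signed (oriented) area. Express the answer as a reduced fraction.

Choose coordinates L = (0, 0), G = (1, 0), X = (0, 1).
1. Y lies on line GL with GY:YL = 4:3 ⇒ Y = (3/7, 0)
2. M is the midpoint of XY ⇒ M = (3/14, 1/2)
3. U is the intersection of line ML and line XG ⇒ U = (3/10, 7/10)
4. R is where the line through G parallel to XM meets line UL ⇒ R = (1/2, 7/6)
2·[RYL] = -1/2, 2·[RGM] = -2/3
[RYL]:[RGM] = -1/2:-2/3 = 3/4

[RYL]:[RGM] = 3/4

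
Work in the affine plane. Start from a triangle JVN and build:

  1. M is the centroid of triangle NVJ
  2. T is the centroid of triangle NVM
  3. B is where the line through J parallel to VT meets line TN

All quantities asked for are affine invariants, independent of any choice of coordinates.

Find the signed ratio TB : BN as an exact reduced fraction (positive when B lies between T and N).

Work in coordinates with J = (0, 0), V = (1, 0), N = (0, 1).
1. M is the centroid of triangle NVJ ⇒ M = (1/3, 1/3)
2. T is the centroid of triangle NVM ⇒ T = (4/9, 4/9)
3. B is where the line through J parallel to VT meets line TN ⇒ B = (20/9, -16/9)
B = T + t·(N−T) with t = -4, so TB:BN = t:(1−t) = -4:5

TB:BN = -4/5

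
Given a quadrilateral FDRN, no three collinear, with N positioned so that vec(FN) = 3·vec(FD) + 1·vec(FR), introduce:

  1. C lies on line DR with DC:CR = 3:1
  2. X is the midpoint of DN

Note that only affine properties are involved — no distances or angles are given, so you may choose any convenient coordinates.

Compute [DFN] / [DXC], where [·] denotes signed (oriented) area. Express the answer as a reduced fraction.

[DFN]:[DXC] = -8/9

Work in coordinates with F = (0, 0), D = (1, 0), R = (0, 1), N = (3, 1).
1. C lies on line DR with DC:CR = 3:1 ⇒ C = (1/4, 3/4)
2. X is the midpoint of DN ⇒ X = (2, 1/2)
2·[DFN] = -1, 2·[DXC] = 9/8
[DFN]:[DXC] = -1:9/8 = -8/9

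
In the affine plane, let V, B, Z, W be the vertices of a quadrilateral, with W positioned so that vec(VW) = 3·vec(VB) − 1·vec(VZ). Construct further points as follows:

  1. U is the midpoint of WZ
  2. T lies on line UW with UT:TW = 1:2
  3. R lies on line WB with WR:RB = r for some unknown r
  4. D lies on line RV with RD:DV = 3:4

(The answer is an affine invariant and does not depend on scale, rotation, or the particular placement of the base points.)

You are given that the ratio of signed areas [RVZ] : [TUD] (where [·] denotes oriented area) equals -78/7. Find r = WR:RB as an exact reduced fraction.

r = 1/4

Assign V = (0, 0), B = (1, 0), Z = (0, 1), W = (3, -1) — the answer is frame-independent, so this choice is without loss of generality.
1. U is the midpoint of WZ ⇒ U = (3/2, 0)
2. T lies on line UW with UT:TW = 1:2 ⇒ T = (2, -1/3)
3. With WR:RB = r, write λ = r/(r+1) so R = W + λ·(B−W); R is affine-linear in λ
4. D lies on line RV with RD:DV = 3:4 ⇒ D is an affine combination of earlier points and hence also affine-linear in λ
Every point depending on R is an affine combination of R and λ-independent points, so each such coordinate is linear in λ; the λ² term in each signed area is a multiple of (B−W)×(B−W) = 0, so 2·[RVZ] and 2·[TUD] are each linear in λ. Evaluating at λ=0 and λ=1:
  2·[RVZ] = 2·λ − 3,   2·[TUD] = 2/21·λ + 3/14
So [RVZ]:[TUD] = (2·λ − 3) / (2/21·λ + 3/14). Setting this equal to -78/7:
  2·λ − 3 = -78/7·(2/21·λ + 3/14)  ⇒  λ = 1/5
Then r = λ/(1−λ) = (1/5)/(4/5) = 1/4. Check: with r = 1/4, R = (13/5, -4/5) and [RVZ]:[TUD] = -78/7 as required.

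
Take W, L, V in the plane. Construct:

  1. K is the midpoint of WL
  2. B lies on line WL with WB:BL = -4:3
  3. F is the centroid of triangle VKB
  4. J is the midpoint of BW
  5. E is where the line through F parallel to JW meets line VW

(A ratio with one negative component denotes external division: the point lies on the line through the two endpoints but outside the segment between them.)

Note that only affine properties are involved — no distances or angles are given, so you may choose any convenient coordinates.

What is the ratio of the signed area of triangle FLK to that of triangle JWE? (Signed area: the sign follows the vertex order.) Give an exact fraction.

Set W = (0, 0), L = (1, 0), V = (0, 1); any affine frame gives the same invariant.
1. K is the midpoint of WL ⇒ K = (1/2, 0)
2. B lies on line WL with WB:BL = -4:3 ⇒ B = (4, 0)
3. F is the centroid of triangle VKB ⇒ F = (3/2, 1/3)
4. J is the midpoint of BW ⇒ J = (2, 0)
5. E is where the line through F parallel to JW meets line VW ⇒ E = (0, 1/3)
2·[FLK] = -1/6, 2·[JWE] = -2/3
[FLK]:[JWE] = -1/6:-2/3 = 1/4

[FLK]:[JWE] = 1/4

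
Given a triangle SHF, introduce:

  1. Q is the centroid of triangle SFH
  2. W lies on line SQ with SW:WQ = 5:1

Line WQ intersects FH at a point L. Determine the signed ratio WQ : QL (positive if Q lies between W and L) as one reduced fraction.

WQ:QL = 1/3

Choose coordinates S = (0, 0), H = (1, 0), F = (0, 1).
1. Q is the centroid of triangle SFH ⇒ Q = (1/3, 1/3)
2. W lies on line SQ with SW:WQ = 5:1 ⇒ W = (5/18, 5/18)
line WQ meets FH at L = (1/2, 1/2)
Q = W + t·(L−W) with t = 1/4, so WQ:QL = 1/4:3/4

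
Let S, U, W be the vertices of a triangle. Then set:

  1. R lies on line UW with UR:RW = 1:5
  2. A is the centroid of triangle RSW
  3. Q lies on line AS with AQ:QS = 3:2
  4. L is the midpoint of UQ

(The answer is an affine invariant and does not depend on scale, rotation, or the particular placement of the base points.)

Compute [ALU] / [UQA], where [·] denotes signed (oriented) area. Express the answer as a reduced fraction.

[ALU]:[UQA] = -1/2

Assign S = (0, 0), U = (1, 0), W = (0, 1) — the answer is frame-independent, so this choice is without loss of generality.
1. R lies on line UW with UR:RW = 1:5 ⇒ R = (5/6, 1/6)
2. A is the centroid of triangle RSW ⇒ A = (5/18, 7/18)
3. Q lies on line AS with AQ:QS = 3:2 ⇒ Q = (1/9, 7/45)
4. L is the midpoint of UQ ⇒ L = (5/9, 7/90)
2·[ALU] = 7/60, 2·[UQA] = -7/30
[ALU]:[UQA] = 7/60:-7/30 = -1/2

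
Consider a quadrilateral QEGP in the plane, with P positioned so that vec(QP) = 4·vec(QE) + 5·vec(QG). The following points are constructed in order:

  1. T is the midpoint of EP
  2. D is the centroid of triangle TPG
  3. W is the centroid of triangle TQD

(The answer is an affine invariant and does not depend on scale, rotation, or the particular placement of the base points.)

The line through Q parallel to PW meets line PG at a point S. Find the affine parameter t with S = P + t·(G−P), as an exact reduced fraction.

t = 3/14

Set Q = (0, 0), E = (1, 0), G = (0, 1), P = (4, 5); any affine frame gives the same invariant.
1. T is the midpoint of EP ⇒ T = (5/2, 5/2)
2. D is the centroid of triangle TPG ⇒ D = (13/6, 17/6)
3. W is the centroid of triangle TQD ⇒ W = (14/9, 16/9)
through Q parallel to PW: direction (-22/9, -29/9); meets PG at S = (22/7, 29/7)
S = P + t·(G−P) with t = 3/14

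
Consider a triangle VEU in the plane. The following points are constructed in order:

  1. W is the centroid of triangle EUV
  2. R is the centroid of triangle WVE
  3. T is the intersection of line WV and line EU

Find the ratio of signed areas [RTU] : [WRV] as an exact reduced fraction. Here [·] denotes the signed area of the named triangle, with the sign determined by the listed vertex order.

[RTU]:[WRV] = -2

Set V = (0, 0), E = (1, 0), U = (0, 1); any affine frame gives the same invariant.
1. W is the centroid of triangle EUV ⇒ W = (1/3, 1/3)
2. R is the centroid of triangle WVE ⇒ R = (4/9, 1/9)
3. T is the intersection of line WV and line EU ⇒ T = (1/2, 1/2)
2·[RTU] = 2/9, 2·[WRV] = -1/9
[RTU]:[WRV] = 2/9:-1/9 = -2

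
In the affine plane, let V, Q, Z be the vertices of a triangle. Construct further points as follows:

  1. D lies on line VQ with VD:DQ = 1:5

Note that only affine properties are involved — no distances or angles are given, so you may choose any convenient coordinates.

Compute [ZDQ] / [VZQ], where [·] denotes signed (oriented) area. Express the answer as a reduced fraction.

[ZDQ]:[VZQ] = -5/6

Set V = (0, 0), Q = (1, 0), Z = (0, 1); any affine frame gives the same invariant.
1. D lies on line VQ with VD:DQ = 1:5 ⇒ D = (1/6, 0)
2·[ZDQ] = 5/6, 2·[VZQ] = -1
[ZDQ]:[VZQ] = 5/6:-1 = -5/6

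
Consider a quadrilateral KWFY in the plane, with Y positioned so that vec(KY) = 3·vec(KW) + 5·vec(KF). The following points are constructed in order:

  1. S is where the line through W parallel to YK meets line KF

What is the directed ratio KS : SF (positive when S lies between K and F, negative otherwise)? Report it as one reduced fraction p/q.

Work in coordinates with K = (0, 0), W = (1, 0), F = (0, 1), Y = (3, 5).
1. S is where the line through W parallel to YK meets line KF ⇒ S = (0, -5/3)
S = K + t·(F−K) with t = -5/3, so KS:SF = t:(1−t) = -5/3:8/3

KS:SF = -5/8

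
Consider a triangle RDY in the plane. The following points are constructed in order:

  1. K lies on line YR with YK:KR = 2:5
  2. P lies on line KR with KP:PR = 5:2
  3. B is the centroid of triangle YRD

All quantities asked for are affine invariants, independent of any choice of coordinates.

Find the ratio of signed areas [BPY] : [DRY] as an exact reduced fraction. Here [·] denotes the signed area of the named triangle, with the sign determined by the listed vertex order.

Work in coordinates with R = (0, 0), D = (1, 0), Y = (0, 1).
1. K lies on line YR with YK:KR = 2:5 ⇒ K = (0, 5/7)
2. P lies on line KR with KP:PR = 5:2 ⇒ P = (0, 10/49)
3. B is the centroid of triangle YRD ⇒ B = (1/3, 1/3)
2·[BPY] = -13/49, 2·[DRY] = -1
[BPY]:[DRY] = -13/49:-1 = 13/49

[BPY]:[DRY] = 13/49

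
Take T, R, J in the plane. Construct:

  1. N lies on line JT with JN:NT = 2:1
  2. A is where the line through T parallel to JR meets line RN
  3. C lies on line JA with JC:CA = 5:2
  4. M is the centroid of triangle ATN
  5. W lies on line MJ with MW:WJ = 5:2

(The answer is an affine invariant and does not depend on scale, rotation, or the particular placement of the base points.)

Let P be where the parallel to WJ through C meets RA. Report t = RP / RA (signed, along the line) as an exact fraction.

Assign T = (0, 0), R = (1, 0), J = (0, 1) — the answer is frame-independent, so this choice is without loss of generality.
1. N lies on line JT with JN:NT = 2:1 ⇒ N = (0, 1/3)
2. A is where the line through T parallel to JR meets line RN ⇒ A = (-1/2, 1/2)
3. C lies on line JA with JC:CA = 5:2 ⇒ C = (-5/14, 9/14)
4. M is the centroid of triangle ATN ⇒ M = (-1/6, 5/18)
5. W lies on line MJ with MW:WJ = 5:2 ⇒ W = (-1/21, 50/63)
through C parallel to WJ: direction (1/21, 13/63); meets RA at P = (-39/98, 137/294)
P = R + t·(A−R) with t = 137/147

t = 137/147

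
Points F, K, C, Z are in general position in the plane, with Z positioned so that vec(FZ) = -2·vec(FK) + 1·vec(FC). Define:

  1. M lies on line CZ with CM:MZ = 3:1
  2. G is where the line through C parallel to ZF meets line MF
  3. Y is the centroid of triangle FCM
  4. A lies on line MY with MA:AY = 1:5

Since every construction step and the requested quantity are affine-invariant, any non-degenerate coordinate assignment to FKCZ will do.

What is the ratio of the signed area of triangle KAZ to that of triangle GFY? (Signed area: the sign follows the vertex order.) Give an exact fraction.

[KAZ]:[GFY] = 1/4

Work in coordinates with F = (0, 0), K = (1, 0), C = (0, 1), Z = (-2, 1).
1. M lies on line CZ with CM:MZ = 3:1 ⇒ M = (-3/2, 1)
2. G is where the line through C parallel to ZF meets line MF ⇒ G = (-6, 4)
3. Y is the centroid of triangle FCM ⇒ Y = (-1/2, 2/3)
4. A lies on line MY with MA:AY = 1:5 ⇒ A = (-4/3, 17/18)
2·[KAZ] = 1/2, 2·[GFY] = 2
[KAZ]:[GFY] = 1/2:2 = 1/4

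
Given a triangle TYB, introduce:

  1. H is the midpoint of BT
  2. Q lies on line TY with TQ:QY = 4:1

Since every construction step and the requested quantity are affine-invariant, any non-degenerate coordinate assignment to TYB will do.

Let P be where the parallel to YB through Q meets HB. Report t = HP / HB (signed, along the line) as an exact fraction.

t = 3/5

Assign T = (0, 0), Y = (1, 0), B = (0, 1) — the answer is frame-independent, so this choice is without loss of generality.
1. H is the midpoint of BT ⇒ H = (0, 1/2)
2. Q lies on line TY with TQ:QY = 4:1 ⇒ Q = (4/5, 0)
through Q parallel to YB: direction (-1, 1); meets HB at P = (0, 4/5)
P = H + t·(B−H) with t = 3/5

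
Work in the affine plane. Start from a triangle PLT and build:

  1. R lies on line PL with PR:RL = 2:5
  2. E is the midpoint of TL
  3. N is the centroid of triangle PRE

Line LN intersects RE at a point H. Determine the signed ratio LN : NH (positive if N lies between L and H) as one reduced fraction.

Assign P = (0, 0), L = (1, 0), T = (0, 1) — the answer is frame-independent, so this choice is without loss of generality.
1. R lies on line PL with PR:RL = 2:5 ⇒ R = (2/7, 0)
2. E is the midpoint of TL ⇒ E = (1/2, 1/2)
3. N is the centroid of triangle PRE ⇒ N = (11/42, 1/6)
line LN meets RE at H = (83/238, 5/34)
N = L + t·(H−L) with t = 17/15, so LN:NH = 17/15:-2/15

LN:NH = -17/2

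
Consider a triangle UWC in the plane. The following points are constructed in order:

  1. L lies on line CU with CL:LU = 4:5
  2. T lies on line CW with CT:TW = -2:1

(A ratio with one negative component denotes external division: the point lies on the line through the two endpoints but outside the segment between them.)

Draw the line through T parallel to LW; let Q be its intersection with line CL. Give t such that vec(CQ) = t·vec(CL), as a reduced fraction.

t = 2

Choose coordinates U = (0, 0), W = (1, 0), C = (0, 1).
1. L lies on line CU with CL:LU = 4:5 ⇒ L = (0, 5/9)
2. T lies on line CW with CT:TW = -2:1 ⇒ T = (2, -1)
through T parallel to LW: direction (1, -5/9); meets CL at Q = (0, 1/9)
Q = C + t·(L−C) with t = 2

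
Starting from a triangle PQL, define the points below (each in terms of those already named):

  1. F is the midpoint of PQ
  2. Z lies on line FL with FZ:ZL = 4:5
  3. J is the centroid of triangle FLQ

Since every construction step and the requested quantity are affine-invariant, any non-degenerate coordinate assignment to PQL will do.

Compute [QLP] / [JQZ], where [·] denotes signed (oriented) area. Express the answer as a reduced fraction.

[QLP]:[JQZ] = -54

Set P = (0, 0), Q = (1, 0), L = (0, 1); any affine frame gives the same invariant.
1. F is the midpoint of PQ ⇒ F = (1/2, 0)
2. Z lies on line FL with FZ:ZL = 4:5 ⇒ Z = (5/18, 4/9)
3. J is the centroid of triangle FLQ ⇒ J = (1/2, 1/3)
2·[QLP] = 1, 2·[JQZ] = -1/54
[QLP]:[JQZ] = 1:-1/54 = -54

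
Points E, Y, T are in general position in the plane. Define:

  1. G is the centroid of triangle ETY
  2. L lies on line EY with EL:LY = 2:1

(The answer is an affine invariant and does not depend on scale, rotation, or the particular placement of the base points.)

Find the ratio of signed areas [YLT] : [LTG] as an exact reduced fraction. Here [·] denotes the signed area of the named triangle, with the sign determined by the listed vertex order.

[YLT]:[LTG] = -3

Assign E = (0, 0), Y = (1, 0), T = (0, 1) — the answer is frame-independent, so this choice is without loss of generality.
1. G is the centroid of triangle ETY ⇒ G = (1/3, 1/3)
2. L lies on line EY with EL:LY = 2:1 ⇒ L = (2/3, 0)
2·[YLT] = -1/3, 2·[LTG] = 1/9
[YLT]:[LTG] = -1/3:1/9 = -3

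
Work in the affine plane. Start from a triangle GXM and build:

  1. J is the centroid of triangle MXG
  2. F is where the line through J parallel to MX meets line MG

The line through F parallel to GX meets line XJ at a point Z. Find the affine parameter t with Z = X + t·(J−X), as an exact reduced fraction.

Choose coordinates G = (0, 0), X = (1, 0), M = (0, 1).
1. J is the centroid of triangle MXG ⇒ J = (1/3, 1/3)
2. F is where the line through J parallel to MX meets line MG ⇒ F = (0, 2/3)
through F parallel to GX: direction (1, 0); meets XJ at Z = (-1/3, 2/3)
Z = X + t·(J−X) with t = 2

t = 2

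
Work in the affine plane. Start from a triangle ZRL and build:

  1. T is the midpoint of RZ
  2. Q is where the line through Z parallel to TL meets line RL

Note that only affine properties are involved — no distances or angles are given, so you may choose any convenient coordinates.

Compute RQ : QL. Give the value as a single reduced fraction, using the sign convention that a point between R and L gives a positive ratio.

RQ:QL = -2

Set Z = (0, 0), R = (1, 0), L = (0, 1); any affine frame gives the same invariant.
1. T is the midpoint of RZ ⇒ T = (1/2, 0)
2. Q is where the line through Z parallel to TL meets line RL ⇒ Q = (-1, 2)
Q = R + t·(L−R) with t = 2, so RQ:QL = t:(1−t) = 2:-1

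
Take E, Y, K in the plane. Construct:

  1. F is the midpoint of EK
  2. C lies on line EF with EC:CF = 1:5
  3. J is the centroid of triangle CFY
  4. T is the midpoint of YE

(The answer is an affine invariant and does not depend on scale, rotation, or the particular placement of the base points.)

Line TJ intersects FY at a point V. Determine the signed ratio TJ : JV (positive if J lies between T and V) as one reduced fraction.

Assign E = (0, 0), Y = (1, 0), K = (0, 1) — the answer is frame-independent, so this choice is without loss of generality.
1. F is the midpoint of EK ⇒ F = (0, 1/2)
2. C lies on line EF with EC:CF = 1:5 ⇒ C = (0, 1/12)
3. J is the centroid of triangle CFY ⇒ J = (1/3, 7/36)
4. T is the midpoint of YE ⇒ T = (1/2, 0)
line TJ meets FY at V = (1/8, 7/16)
J = T + t·(V−T) with t = 4/9, so TJ:JV = 4/9:5/9

TJ:JV = 4/5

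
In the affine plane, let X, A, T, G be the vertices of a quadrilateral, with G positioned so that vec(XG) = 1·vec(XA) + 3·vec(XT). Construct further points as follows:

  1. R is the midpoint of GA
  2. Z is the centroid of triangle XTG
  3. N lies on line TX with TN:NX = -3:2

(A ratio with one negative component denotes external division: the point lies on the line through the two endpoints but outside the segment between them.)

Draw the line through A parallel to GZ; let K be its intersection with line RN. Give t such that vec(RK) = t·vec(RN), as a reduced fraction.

Work in coordinates with X = (0, 0), A = (1, 0), T = (0, 1), G = (1, 3).
1. R is the midpoint of GA ⇒ R = (1, 3/2)
2. Z is the centroid of triangle XTG ⇒ Z = (1/3, 4/3)
3. N lies on line TX with TN:NX = -3:2 ⇒ N = (0, -2)
through A parallel to GZ: direction (-2/3, -5/3); meets RN at K = (-1/2, -15/4)
K = R + t·(N−R) with t = 3/2

t = 3/2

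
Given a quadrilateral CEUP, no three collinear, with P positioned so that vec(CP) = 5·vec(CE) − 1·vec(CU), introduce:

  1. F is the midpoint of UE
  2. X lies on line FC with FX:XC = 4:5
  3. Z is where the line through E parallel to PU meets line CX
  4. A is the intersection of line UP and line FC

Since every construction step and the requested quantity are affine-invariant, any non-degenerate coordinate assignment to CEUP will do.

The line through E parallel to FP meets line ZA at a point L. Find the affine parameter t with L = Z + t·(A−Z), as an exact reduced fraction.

Work in coordinates with C = (0, 0), E = (1, 0), U = (0, 1), P = (5, -1).
1. F is the midpoint of UE ⇒ F = (1/2, 1/2)
2. X lies on line FC with FX:XC = 4:5 ⇒ X = (5/18, 5/18)
3. Z is where the line through E parallel to PU meets line CX ⇒ Z = (2/7, 2/7)
4. A is the intersection of line UP and line FC ⇒ A = (5/7, 5/7)
through E parallel to FP: direction (9/2, -3/2); meets ZA at L = (1/4, 1/4)
L = Z + t·(A−Z) with t = -1/12

t = -1/12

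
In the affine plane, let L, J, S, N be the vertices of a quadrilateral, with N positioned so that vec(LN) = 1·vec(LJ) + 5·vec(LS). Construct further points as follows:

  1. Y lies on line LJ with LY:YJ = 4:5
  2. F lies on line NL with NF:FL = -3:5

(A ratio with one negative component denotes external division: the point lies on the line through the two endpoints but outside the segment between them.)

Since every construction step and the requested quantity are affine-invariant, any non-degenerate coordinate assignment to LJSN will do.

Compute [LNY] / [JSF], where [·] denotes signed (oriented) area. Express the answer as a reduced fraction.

[LNY]:[JSF] = 10/63

Set L = (0, 0), J = (1, 0), S = (0, 1), N = (1, 5); any affine frame gives the same invariant.
1. Y lies on line LJ with LY:YJ = 4:5 ⇒ Y = (4/9, 0)
2. F lies on line NL with NF:FL = -3:5 ⇒ F = (5/2, 25/2)
2·[LNY] = -20/9, 2·[JSF] = -14
[LNY]:[JSF] = -20/9:-14 = 10/63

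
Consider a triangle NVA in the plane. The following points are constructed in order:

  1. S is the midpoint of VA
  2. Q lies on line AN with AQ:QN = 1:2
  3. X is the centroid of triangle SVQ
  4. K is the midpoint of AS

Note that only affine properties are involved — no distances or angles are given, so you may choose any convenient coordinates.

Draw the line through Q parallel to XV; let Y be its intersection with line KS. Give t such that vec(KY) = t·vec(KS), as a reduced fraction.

Work in coordinates with N = (0, 0), V = (1, 0), A = (0, 1).
1. S is the midpoint of VA ⇒ S = (1/2, 1/2)
2. Q lies on line AN with AQ:QN = 1:2 ⇒ Q = (0, 2/3)
3. X is the centroid of triangle SVQ ⇒ X = (1/2, 7/18)
4. K is the midpoint of AS ⇒ K = (1/4, 3/4)
through Q parallel to XV: direction (1/2, -7/18); meets KS at Y = (3/2, -1/2)
Y = K + t·(S−K) with t = 5

t = 5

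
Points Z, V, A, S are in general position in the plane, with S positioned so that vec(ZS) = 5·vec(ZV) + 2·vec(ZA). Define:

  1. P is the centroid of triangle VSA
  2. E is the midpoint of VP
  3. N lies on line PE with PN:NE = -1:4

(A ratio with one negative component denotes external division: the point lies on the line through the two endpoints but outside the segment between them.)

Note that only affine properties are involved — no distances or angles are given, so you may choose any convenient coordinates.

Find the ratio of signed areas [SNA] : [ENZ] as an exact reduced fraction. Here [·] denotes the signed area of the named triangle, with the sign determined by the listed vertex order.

Work in coordinates with Z = (0, 0), V = (1, 0), A = (0, 1), S = (5, 2).
1. P is the centroid of triangle VSA ⇒ P = (2, 1)
2. E is the midpoint of VP ⇒ E = (3/2, 1/2)
3. N lies on line PE with PN:NE = -1:4 ⇒ N = (13/6, 7/6)
2·[SNA] = -4/3, 2·[ENZ] = 2/3
[SNA]:[ENZ] = -4/3:2/3 = -2

[SNA]:[ENZ] = -2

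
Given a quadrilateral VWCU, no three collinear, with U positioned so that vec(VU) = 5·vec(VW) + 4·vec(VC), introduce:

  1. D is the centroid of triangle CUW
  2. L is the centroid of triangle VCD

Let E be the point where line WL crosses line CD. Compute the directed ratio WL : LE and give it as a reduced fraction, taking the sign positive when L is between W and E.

WL:LE = 3

Choose coordinates V = (0, 0), W = (1, 0), C = (0, 1), U = (5, 4).
1. D is the centroid of triangle CUW ⇒ D = (2, 5/3)
2. L is the centroid of triangle VCD ⇒ L = (2/3, 8/9)
line WL meets CD at E = (5/9, 32/27)
L = W + t·(E−W) with t = 3/4, so WL:LE = 3/4:1/4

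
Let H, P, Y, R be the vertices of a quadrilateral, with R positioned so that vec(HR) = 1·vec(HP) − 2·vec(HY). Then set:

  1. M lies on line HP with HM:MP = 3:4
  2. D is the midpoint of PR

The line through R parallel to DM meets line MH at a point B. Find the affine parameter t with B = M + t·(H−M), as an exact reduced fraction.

Work in coordinates with H = (0, 0), P = (1, 0), Y = (0, 1), R = (1, -2).
1. M lies on line HP with HM:MP = 3:4 ⇒ M = (3/7, 0)
2. D is the midpoint of PR ⇒ D = (1, -1)
through R parallel to DM: direction (-4/7, 1); meets MH at B = (-1/7, 0)
B = M + t·(H−M) with t = 4/3

t = 4/3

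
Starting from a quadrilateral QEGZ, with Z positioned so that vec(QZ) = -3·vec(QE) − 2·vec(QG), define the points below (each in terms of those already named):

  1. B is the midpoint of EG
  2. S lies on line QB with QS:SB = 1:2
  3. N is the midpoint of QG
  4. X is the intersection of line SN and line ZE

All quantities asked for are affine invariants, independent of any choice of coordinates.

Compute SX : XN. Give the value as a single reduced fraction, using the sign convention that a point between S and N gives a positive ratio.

SX:XN = -7/12

Choose coordinates Q = (0, 0), E = (1, 0), G = (0, 1), Z = (-3, -2).
1. B is the midpoint of EG ⇒ B = (1/2, 1/2)
2. S lies on line QB with QS:SB = 1:2 ⇒ S = (1/6, 1/6)
3. N is the midpoint of QG ⇒ N = (0, 1/2)
4. X is the intersection of line SN and line ZE ⇒ X = (2/5, -3/10)
X = S + t·(N−S) with t = -7/5, so SX:XN = t:(1−t) = -7/5:12/5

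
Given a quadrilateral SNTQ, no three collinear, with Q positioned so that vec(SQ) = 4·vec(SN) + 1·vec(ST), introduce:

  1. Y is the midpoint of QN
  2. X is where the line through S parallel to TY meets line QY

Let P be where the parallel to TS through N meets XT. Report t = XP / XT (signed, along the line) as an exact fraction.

t = -3/5

Work in coordinates with S = (0, 0), N = (1, 0), T = (0, 1), Q = (4, 1).
1. Y is the midpoint of QN ⇒ Y = (5/2, 1/2)
2. X is where the line through S parallel to TY meets line QY ⇒ X = (5/8, -1/8)
through N parallel to TS: direction (0, -1); meets XT at P = (1, -4/5)
P = X + t·(T−X) with t = -3/5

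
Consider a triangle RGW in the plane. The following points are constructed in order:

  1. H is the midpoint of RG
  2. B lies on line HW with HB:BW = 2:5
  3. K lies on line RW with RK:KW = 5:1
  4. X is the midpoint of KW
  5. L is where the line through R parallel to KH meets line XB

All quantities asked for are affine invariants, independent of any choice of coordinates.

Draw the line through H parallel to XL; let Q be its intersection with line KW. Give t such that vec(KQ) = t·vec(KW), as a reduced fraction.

Work in coordinates with R = (0, 0), G = (1, 0), W = (0, 1).
1. H is the midpoint of RG ⇒ H = (1/2, 0)
2. B lies on line HW with HB:BW = 2:5 ⇒ B = (5/14, 2/7)
3. K lies on line RW with RK:KW = 5:1 ⇒ K = (0, 5/6)
4. X is the midpoint of KW ⇒ X = (0, 11/12)
5. L is where the line through R parallel to KH meets line XB ⇒ L = (55/6, -275/18)
through H parallel to XL: direction (55/6, -583/36); meets KW at Q = (0, 53/60)
Q = K + t·(W−K) with t = 3/10

t = 3/10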